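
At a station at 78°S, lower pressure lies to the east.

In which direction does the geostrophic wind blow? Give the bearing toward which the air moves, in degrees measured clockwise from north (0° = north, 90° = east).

The pressure-gradient force points toward the east (bearing 090°).
Geostrophic balance: in the Southern Hemisphere the Coriolis force deflects motion to the left, so the geostrophic wind blows 90° to the left of the pressure-gradient force (low pressure on the right).
Rotating 090° by 90° counterclockwise gives 000° — the wind blows toward the north.

000°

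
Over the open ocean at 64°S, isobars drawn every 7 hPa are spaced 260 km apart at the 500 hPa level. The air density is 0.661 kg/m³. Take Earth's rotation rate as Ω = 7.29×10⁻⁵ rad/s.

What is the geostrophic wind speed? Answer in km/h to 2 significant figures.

110 km/h

Coriolis parameter at 64°S:
f = 2Ω sin φ = 2 × 7.29×10⁻⁵ × sin 64° = 1.31×10⁻⁴ s⁻¹
Pressure gradient: |∂P/∂n| = 700 Pa / 260000 m = 2.69×10⁻³ Pa/m
Geostrophic balance (pressure-gradient force = Coriolis force):
V_g = (1/(fρ)) |∂P/∂n| = 2.69×10⁻³ / (1.31×10⁻⁴ × 0.661) = 31.1 m/s
Converting: 31.1 m/s × 3.6 = 110 km/h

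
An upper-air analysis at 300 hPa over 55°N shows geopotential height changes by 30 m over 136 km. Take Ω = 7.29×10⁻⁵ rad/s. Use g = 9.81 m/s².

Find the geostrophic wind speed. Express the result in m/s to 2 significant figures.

18 m/s

Coriolis parameter at 55°N:
f = 2Ω sin φ = 2 × 7.29×10⁻⁵ × sin 55° = 1.19×10⁻⁴ s⁻¹
Height gradient: |∂Z/∂n| = 30 m / 136000 m = 2.21×10⁻⁴
On a pressure surface, geostrophic balance gives V_g = (g/f)|∂Z/∂n|:
V_g = 9.81 × 2.21×10⁻⁴ / 1.19×10⁻⁴ = 18.1 m/s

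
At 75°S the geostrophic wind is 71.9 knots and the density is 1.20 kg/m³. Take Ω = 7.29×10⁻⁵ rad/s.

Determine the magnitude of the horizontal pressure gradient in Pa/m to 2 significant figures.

6.3×10⁻³ Pa/m

Coriolis parameter at 75°S:
f = 2Ω sin φ = 2 × 7.29×10⁻⁵ × sin 75° = 1.41×10⁻⁴ s⁻¹
Wind speed in SI: 71.9 knots = 37.0 m/s
Geostrophic balance rearranged: |∂P/∂n| = f ρ V_g
|∂P/∂n| = 1.41×10⁻⁴ × 1.20 × 37.0 = 6.25×10⁻³ Pa/m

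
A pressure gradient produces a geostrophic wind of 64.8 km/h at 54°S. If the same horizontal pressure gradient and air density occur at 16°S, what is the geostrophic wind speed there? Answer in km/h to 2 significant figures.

190 km/h

With the same pressure gradient and density, V_g ∝ 1/f ∝ 1/sin φ.
V₂ = V₁ · sin φ₁ / sin φ₂ = 64.8 × sin 54° / sin 16°
V₂ = 64.8 × 0.8090/0.2756 = 190 km/h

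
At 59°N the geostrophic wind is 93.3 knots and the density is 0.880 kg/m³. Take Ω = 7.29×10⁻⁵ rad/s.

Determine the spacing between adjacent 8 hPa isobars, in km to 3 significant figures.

Coriolis parameter at 59°N:
f = 2Ω sin φ = 2 × 7.29×10⁻⁵ × sin 59° = 1.25×10⁻⁴ s⁻¹
Wind speed in SI: 93.3 knots = 48.0 m/s
Geostrophic balance rearranged: |∂P/∂n| = f ρ V_g
|∂P/∂n| = 1.25×10⁻⁴ × 0.880 × 48.0 = 5.28×10⁻³ Pa/m
Isobar spacing: Δn = ΔP/|∂P/∂n| = 800 Pa / 5.28×10⁻³ Pa/m = 151553 m ≈ 152 km

152 km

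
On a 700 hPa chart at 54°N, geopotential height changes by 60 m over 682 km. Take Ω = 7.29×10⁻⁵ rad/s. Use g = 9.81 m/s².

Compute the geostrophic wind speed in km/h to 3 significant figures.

Coriolis parameter at 54°N:
f = 2Ω sin φ = 2 × 7.29×10⁻⁵ × sin 54° = 1.18×10⁻⁴ s⁻¹
Height gradient: |∂Z/∂n| = 60 m / 682000 m = 8.80×10⁻⁵
On a pressure surface, geostrophic balance gives V_g = (g/f)|∂Z/∂n|:
V_g = 9.81 × 8.80×10⁻⁵ / 1.18×10⁻⁴ = 7.32 m/s
Converting: 7.32 m/s × 3.6 = 26.3 km/h

26.3 km/h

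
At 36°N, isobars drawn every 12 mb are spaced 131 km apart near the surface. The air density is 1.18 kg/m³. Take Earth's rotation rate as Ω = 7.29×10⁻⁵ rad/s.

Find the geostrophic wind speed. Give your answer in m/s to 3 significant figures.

Coriolis parameter at 36°N:
f = 2Ω sin φ = 2 × 7.29×10⁻⁵ × sin 36° = 8.57×10⁻⁵ s⁻¹
Pressure gradient: |∂P/∂n| = 1200 Pa / 131000 m = 9.16×10⁻³ Pa/m
Geostrophic balance (pressure-gradient force = Coriolis force):
V_g = (1/(fρ)) |∂P/∂n| = 9.16×10⁻³ / (8.57×10⁻⁵ × 1.18) = 90.6 m/s

90.6 m/s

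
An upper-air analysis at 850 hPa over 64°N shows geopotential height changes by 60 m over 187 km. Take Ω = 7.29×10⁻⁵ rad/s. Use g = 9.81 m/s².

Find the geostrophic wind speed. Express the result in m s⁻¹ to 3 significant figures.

Coriolis parameter at 64°N:
f = 2Ω sin φ = 2 × 7.29×10⁻⁵ × sin 64° = 1.31×10⁻⁴ s⁻¹
Height gradient: |∂Z/∂n| = 60 m / 187000 m = 3.21×10⁻⁴
On a pressure surface, geostrophic balance gives V_g = (g/f)|∂Z/∂n|:
V_g = 9.81 × 3.21×10⁻⁴ / 1.31×10⁻⁴ = 24.0 m/s

24.0 m s⁻¹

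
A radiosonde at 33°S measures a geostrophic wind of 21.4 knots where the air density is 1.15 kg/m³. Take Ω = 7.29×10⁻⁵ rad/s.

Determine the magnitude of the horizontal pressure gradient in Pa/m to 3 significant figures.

Coriolis parameter at 33°S:
f = 2Ω sin φ = 2 × 7.29×10⁻⁵ × sin 33° = 7.94×10⁻⁵ s⁻¹
Wind speed in SI: 21.4 knots = 11.0 m/s
Geostrophic balance rearranged: |∂P/∂n| = f ρ V_g
|∂P/∂n| = 7.94×10⁻⁵ × 1.15 × 11.0 = 1.01×10⁻³ Pa/m

1.01×10⁻³ Pa/m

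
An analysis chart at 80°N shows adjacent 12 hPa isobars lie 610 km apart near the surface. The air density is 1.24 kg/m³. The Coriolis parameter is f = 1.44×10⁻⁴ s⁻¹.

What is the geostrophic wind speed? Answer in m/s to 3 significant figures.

Pressure gradient: |∂P/∂n| = 1200 Pa / 610000 m = 1.97×10⁻³ Pa/m
Geostrophic balance (pressure-gradient force = Coriolis force):
V_g = (1/(fρ)) |∂P/∂n| = 1.97×10⁻³ / (1.44×10⁻⁴ × 1.24) = 11.0 m/s

11.0 m/s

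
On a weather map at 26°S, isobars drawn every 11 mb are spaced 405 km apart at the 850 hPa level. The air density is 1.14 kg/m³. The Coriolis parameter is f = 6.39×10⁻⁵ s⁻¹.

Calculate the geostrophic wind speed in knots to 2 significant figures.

Pressure gradient: |∂P/∂n| = 1100 Pa / 405000 m = 2.72×10⁻³ Pa/m
Geostrophic balance (pressure-gradient force = Coriolis force):
V_g = (1/(fρ)) |∂P/∂n| = 2.72×10⁻³ / (6.39×10⁻⁵ × 1.14) = 37.3 m/s
Converting: 37.3 m/s × 1.944 = 72 knots

72 knots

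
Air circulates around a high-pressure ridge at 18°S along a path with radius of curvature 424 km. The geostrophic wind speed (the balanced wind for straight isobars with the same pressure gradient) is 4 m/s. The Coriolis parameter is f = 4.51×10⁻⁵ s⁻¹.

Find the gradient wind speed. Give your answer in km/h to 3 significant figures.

Around a high, pressure-gradient force acts outward with centrifugal, so Coriolis balances both:
fV = (1/ρ)|∂P/∂n| + V²/R  →  V² − fR·V + fR·V_g = 0
With fR = 4.51×10⁻⁵ × 424×10³ m = 19.1 m/s:
V = [fR − √((fR)² − 4 fR V_g)]/2 = [19.1 − √(19.1² − 4×19.1×4)]/2 = 5.7 m/s
Supergeostrophic (V > V_g = 4 m/s), as expected around a high.
Converting: 5.7 m/s × 3.6 = 20.5 km/h

20.5 km/h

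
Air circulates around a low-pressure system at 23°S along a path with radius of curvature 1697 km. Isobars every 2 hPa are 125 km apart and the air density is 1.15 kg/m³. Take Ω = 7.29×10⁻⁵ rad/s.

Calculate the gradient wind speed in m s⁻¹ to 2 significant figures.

Coriolis parameter at 23°S:
f = 2Ω sin φ = 2 × 7.29×10⁻⁵ × sin 23° = 5.70×10⁻⁵ s⁻¹
Pressure gradient: |∂P/∂n| = 200 Pa / 125000 m = 1.60×10⁻³ Pa/m
Geostrophic speed: V_g = |∂P/∂n|/(fρ) = 1.60×10⁻³/(5.70×10⁻⁵ × 1.15) = 24.4 m/s
Around a low, centrifugal force acts outward with Coriolis, so pressure-gradient force balances both:
(1/ρ)|∂P/∂n| = fV + V²/R  →  V² + fR·V − fR·V_g = 0
With fR = 5.70×10⁻⁵ × 1697×10³ m = 96.7 m/s:
V = [−fR + √((fR)² + 4 fR V_g)]/2 = [−96.7 + √(96.7² + 4×96.7×24.4)]/2 = 20.2 m/s
Subgeostrophic (V < V_g = 24.4 m/s), as expected around a low.

20 m s⁻¹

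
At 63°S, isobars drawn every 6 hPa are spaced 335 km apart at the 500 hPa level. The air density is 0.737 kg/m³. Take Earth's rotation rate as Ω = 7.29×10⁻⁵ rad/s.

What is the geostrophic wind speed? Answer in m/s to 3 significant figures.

Coriolis parameter at 63°S:
f = 2Ω sin φ = 2 × 7.29×10⁻⁵ × sin 63° = 1.30×10⁻⁴ s⁻¹
Pressure gradient: |∂P/∂n| = 600 Pa / 335000 m = 1.79×10⁻³ Pa/m
Geostrophic balance (pressure-gradient force = Coriolis force):
V_g = (1/(fρ)) |∂P/∂n| = 1.79×10⁻³ / (1.30×10⁻⁴ × 0.737) = 18.7 m/s

18.7 m/s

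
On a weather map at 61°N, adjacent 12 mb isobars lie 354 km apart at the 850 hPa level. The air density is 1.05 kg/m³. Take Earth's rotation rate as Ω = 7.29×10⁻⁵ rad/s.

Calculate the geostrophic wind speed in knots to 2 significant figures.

Coriolis parameter at 61°N:
f = 2Ω sin φ = 2 × 7.29×10⁻⁵ × sin 61° = 1.28×10⁻⁴ s⁻¹
Pressure gradient: |∂P/∂n| = 1200 Pa / 354000 m = 3.39×10⁻³ Pa/m
Geostrophic balance (pressure-gradient force = Coriolis force):
V_g = (1/(fρ)) |∂P/∂n| = 3.39×10⁻³ / (1.28×10⁻⁴ × 1.05) = 25.3 m/s
Converting: 25.3 m/s × 1.944 = 49 knots

49 knots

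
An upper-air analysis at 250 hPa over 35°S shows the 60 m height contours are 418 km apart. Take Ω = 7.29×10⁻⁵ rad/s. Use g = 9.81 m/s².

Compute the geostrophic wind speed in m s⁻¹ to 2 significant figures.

17 m s⁻¹

Coriolis parameter at 35°S:
f = 2Ω sin φ = 2 × 7.29×10⁻⁵ × sin 35° = 8.36×10⁻⁵ s⁻¹
Height gradient: |∂Z/∂n| = 60 m / 418000 m = 1.44×10⁻⁴
On a pressure surface, geostrophic balance gives V_g = (g/f)|∂Z/∂n|:
V_g = 9.81 × 1.44×10⁻⁴ / 8.36×10⁻⁵ = 16.8 m/s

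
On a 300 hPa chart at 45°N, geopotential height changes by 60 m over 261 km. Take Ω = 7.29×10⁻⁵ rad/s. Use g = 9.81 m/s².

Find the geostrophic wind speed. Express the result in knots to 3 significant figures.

Coriolis parameter at 45°N:
f = 2Ω sin φ = 2 × 7.29×10⁻⁵ × sin 45° = 1.03×10⁻⁴ s⁻¹
Height gradient: |∂Z/∂n| = 60 m / 261000 m = 2.30×10⁻⁴
On a pressure surface, geostrophic balance gives V_g = (g/f)|∂Z/∂n|:
V_g = 9.81 × 2.30×10⁻⁴ / 1.03×10⁻⁴ = 21.9 m/s
Converting: 21.9 m/s × 1.944 = 42.5 knots

42.5 knots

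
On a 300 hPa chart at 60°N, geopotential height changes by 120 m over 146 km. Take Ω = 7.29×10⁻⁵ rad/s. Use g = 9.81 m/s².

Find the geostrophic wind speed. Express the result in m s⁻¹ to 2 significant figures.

64 m s⁻¹

Coriolis parameter at 60°N:
f = 2Ω sin φ = 2 × 7.29×10⁻⁵ × sin 60° = 1.26×10⁻⁴ s⁻¹
Height gradient: |∂Z/∂n| = 120 m / 146000 m = 8.22×10⁻⁴
On a pressure surface, geostrophic balance gives V_g = (g/f)|∂Z/∂n|:
V_g = 9.81 × 8.22×10⁻⁴ / 1.26×10⁻⁴ = 63.9 m/s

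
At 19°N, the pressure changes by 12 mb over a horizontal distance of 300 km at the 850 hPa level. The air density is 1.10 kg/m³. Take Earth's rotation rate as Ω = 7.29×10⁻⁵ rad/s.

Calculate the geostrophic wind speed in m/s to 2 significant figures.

Coriolis parameter at 19°N:
f = 2Ω sin φ = 2 × 7.29×10⁻⁵ × sin 19° = 4.75×10⁻⁵ s⁻¹
Pressure gradient: |∂P/∂n| = 1200 Pa / 300000 m = 4.00×10⁻³ Pa/m
Geostrophic balance (pressure-gradient force = Coriolis force):
V_g = (1/(fρ)) |∂P/∂n| = 4.00×10⁻³ / (4.75×10⁻⁵ × 1.10) = 76.6 m/s

77 m/s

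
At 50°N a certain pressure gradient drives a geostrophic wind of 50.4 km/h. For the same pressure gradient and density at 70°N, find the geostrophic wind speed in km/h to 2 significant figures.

With the same pressure gradient and density, V_g ∝ 1/f ∝ 1/sin φ.
V₂ = V₁ · sin φ₁ / sin φ₂ = 50.4 × sin 50° / sin 70°
V₂ = 50.4 × 0.7660/0.9397 = 41 km/h

41 km/h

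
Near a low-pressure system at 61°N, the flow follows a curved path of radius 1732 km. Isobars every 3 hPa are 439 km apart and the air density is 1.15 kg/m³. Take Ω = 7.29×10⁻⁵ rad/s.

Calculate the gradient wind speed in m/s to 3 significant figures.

4.57 m/s

Coriolis parameter at 61°N:
f = 2Ω sin φ = 2 × 7.29×10⁻⁵ × sin 61° = 1.28×10⁻⁴ s⁻¹
Pressure gradient: |∂P/∂n| = 300 Pa / 439000 m = 6.83×10⁻⁴ Pa/m
Geostrophic speed: V_g = |∂P/∂n|/(fρ) = 6.83×10⁻⁴/(1.28×10⁻⁴ × 1.15) = 4.66 m/s
Around a low, centrifugal force acts outward with Coriolis, so pressure-gradient force balances both:
(1/ρ)|∂P/∂n| = fV + V²/R  →  V² + fR·V − fR·V_g = 0
With fR = 1.28×10⁻⁴ × 1732×10³ m = 221 m/s:
V = [−fR + √((fR)² + 4 fR V_g)]/2 = [−221 + √(221² + 4×221×4.66)]/2 = 4.57 m/s
Subgeostrophic (V < V_g = 4.66 m/s), as expected around a low.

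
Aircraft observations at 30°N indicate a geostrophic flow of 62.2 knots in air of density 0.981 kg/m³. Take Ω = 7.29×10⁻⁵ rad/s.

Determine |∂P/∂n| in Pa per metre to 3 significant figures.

2.29×10⁻³ Pa/m

Coriolis parameter at 30°N:
f = 2Ω sin φ = 2 × 7.29×10⁻⁵ × sin 30° = 7.29×10⁻⁵ s⁻¹
Wind speed in SI: 62.2 knots = 32.0 m/s
Geostrophic balance rearranged: |∂P/∂n| = f ρ V_g
|∂P/∂n| = 7.29×10⁻⁵ × 0.981 × 32.0 = 2.29×10⁻³ Pa/m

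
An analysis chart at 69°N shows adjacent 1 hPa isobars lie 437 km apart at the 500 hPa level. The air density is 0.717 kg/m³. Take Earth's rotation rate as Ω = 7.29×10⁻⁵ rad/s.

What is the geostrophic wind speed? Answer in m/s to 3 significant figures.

2.34 m/s

Coriolis parameter at 69°N:
f = 2Ω sin φ = 2 × 7.29×10⁻⁵ × sin 69° = 1.36×10⁻⁴ s⁻¹
Pressure gradient: |∂P/∂n| = 100 Pa / 437000 m = 2.29×10⁻⁴ Pa/m
Geostrophic balance (pressure-gradient force = Coriolis force):
V_g = (1/(fρ)) |∂P/∂n| = 2.29×10⁻⁴ / (1.36×10⁻⁴ × 0.717) = 2.34 m/s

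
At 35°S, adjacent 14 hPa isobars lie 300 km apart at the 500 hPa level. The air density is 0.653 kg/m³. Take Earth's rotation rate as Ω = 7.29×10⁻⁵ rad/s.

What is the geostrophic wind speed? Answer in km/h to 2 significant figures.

Coriolis parameter at 35°S:
f = 2Ω sin φ = 2 × 7.29×10⁻⁵ × sin 35° = 8.36×10⁻⁵ s⁻¹
Pressure gradient: |∂P/∂n| = 1400 Pa / 300000 m = 4.67×10⁻³ Pa/m
Geostrophic balance (pressure-gradient force = Coriolis force):
V_g = (1/(fρ)) |∂P/∂n| = 4.67×10⁻³ / (8.36×10⁻⁵ × 0.653) = 85.5 m/s
Converting: 85.5 m/s × 3.6 = 310 km/h

310 km/h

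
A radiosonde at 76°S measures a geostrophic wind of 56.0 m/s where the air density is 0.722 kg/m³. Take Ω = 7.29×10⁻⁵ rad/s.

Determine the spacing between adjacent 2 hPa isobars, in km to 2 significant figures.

35 km

Coriolis parameter at 76°S:
f = 2Ω sin φ = 2 × 7.29×10⁻⁵ × sin 76° = 1.41×10⁻⁴ s⁻¹
Geostrophic balance rearranged: |∂P/∂n| = f ρ V_g
|∂P/∂n| = 1.41×10⁻⁴ × 0.722 × 56.0 = 5.72×10⁻³ Pa/m
Isobar spacing: Δn = ΔP/|∂P/∂n| = 200 Pa / 5.72×10⁻³ Pa/m = 34966 m ≈ 35 km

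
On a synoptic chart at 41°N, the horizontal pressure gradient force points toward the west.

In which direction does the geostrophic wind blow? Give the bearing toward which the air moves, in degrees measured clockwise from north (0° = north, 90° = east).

The pressure-gradient force points toward the west (bearing 270°).
Geostrophic balance: in the Northern Hemisphere the Coriolis force deflects motion to the right, so the geostrophic wind blows 90° to the right of the pressure-gradient force (low pressure on the left).
Rotating 270° by 90° clockwise gives 000° — the wind blows toward the north.

000°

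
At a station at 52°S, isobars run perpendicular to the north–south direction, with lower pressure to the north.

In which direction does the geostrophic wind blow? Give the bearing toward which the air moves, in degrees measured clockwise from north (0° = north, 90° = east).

270°

The pressure-gradient force points toward the north (bearing 000°).
Geostrophic balance: in the Southern Hemisphere the Coriolis force deflects motion to the left, so the geostrophic wind blows 90° to the left of the pressure-gradient force (low pressure on the right).
Rotating 000° by 90° counterclockwise gives 270° — the wind blows toward the west.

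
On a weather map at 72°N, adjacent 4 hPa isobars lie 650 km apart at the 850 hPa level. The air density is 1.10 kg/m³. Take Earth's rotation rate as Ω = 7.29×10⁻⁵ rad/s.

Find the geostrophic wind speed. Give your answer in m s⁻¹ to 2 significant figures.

Coriolis parameter at 72°N:
f = 2Ω sin φ = 2 × 7.29×10⁻⁵ × sin 72° = 1.39×10⁻⁴ s⁻¹
Pressure gradient: |∂P/∂n| = 400 Pa / 650000 m = 6.15×10⁻⁴ Pa/m
Geostrophic balance (pressure-gradient force = Coriolis force):
V_g = (1/(fρ)) |∂P/∂n| = 6.15×10⁻⁴ / (1.39×10⁻⁴ × 1.10) = 4.03 m/s

4.0 m s⁻¹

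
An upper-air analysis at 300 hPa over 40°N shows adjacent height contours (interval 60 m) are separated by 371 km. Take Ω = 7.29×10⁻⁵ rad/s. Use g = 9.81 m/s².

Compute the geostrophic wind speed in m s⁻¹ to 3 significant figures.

16.9 m s⁻¹

Coriolis parameter at 40°N:
f = 2Ω sin φ = 2 × 7.29×10⁻⁵ × sin 40° = 9.37×10⁻⁵ s⁻¹
Height gradient: |∂Z/∂n| = 60 m / 371000 m = 1.62×10⁻⁴
On a pressure surface, geostrophic balance gives V_g = (g/f)|∂Z/∂n|:
V_g = 9.81 × 1.62×10⁻⁴ / 9.37×10⁻⁵ = 16.9 m/s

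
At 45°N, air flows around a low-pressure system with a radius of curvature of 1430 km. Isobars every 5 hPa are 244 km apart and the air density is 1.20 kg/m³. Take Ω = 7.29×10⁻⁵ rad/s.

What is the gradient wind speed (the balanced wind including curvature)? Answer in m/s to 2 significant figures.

15 m/s

Coriolis parameter at 45°N:
f = 2Ω sin φ = 2 × 7.29×10⁻⁵ × sin 45° = 1.03×10⁻⁴ s⁻¹
Pressure gradient: |∂P/∂n| = 500 Pa / 244000 m = 2.05×10⁻³ Pa/m
Geostrophic speed: V_g = |∂P/∂n|/(fρ) = 2.05×10⁻³/(1.03×10⁻⁴ × 1.20) = 16.6 m/s
Around a low, centrifugal force acts outward with Coriolis, so pressure-gradient force balances both:
(1/ρ)|∂P/∂n| = fV + V²/R  →  V² + fR·V − fR·V_g = 0
With fR = 1.03×10⁻⁴ × 1430×10³ m = 147 m/s:
V = [−fR + √((fR)² + 4 fR V_g)]/2 = [−147 + √(147² + 4×147×16.6)]/2 = 15 m/s
Subgeostrophic (V < V_g = 16.6 m/s), as expected around a low.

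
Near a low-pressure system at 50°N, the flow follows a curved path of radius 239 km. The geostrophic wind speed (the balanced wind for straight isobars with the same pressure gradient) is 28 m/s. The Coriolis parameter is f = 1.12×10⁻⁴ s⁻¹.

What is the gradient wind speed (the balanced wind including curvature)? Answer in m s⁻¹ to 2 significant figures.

17 m s⁻¹

Around a low, centrifugal force acts outward with Coriolis, so pressure-gradient force balances both:
(1/ρ)|∂P/∂n| = fV + V²/R  →  V² + fR·V − fR·V_g = 0
With fR = 1.12×10⁻⁴ × 239×10³ m = 26.8 m/s:
V = [−fR + √((fR)² + 4 fR V_g)]/2 = [−26.8 + √(26.8² + 4×26.8×28)]/2 = 17.1 m/s
Subgeostrophic (V < V_g = 28 m/s), as expected around a low.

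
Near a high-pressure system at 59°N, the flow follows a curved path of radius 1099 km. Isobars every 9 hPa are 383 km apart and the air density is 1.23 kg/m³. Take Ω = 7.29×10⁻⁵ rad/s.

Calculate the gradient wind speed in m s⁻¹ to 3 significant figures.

17.5 m s⁻¹

Coriolis parameter at 59°N:
f = 2Ω sin φ = 2 × 7.29×10⁻⁵ × sin 59° = 1.25×10⁻⁴ s⁻¹
Pressure gradient: |∂P/∂n| = 900 Pa / 383000 m = 2.35×10⁻³ Pa/m
Geostrophic speed: V_g = |∂P/∂n|/(fρ) = 2.35×10⁻³/(1.25×10⁻⁴ × 1.23) = 15.3 m/s
Around a high, pressure-gradient force acts outward with centrifugal, so Coriolis balances both:
fV = (1/ρ)|∂P/∂n| + V²/R  →  V² − fR·V + fR·V_g = 0
With fR = 1.25×10⁻⁴ × 1099×10³ m = 137 m/s:
V = [fR − √((fR)² − 4 fR V_g)]/2 = [137 − √(137² − 4×137×15.3)]/2 = 17.5 m/s
Supergeostrophic (V > V_g = 15.3 m/s), as expected around a high.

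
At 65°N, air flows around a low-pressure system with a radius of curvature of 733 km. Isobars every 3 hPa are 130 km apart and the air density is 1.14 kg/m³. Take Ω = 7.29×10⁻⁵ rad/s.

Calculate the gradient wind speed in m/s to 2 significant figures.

13 m/s

Coriolis parameter at 65°N:
f = 2Ω sin φ = 2 × 7.29×10⁻⁵ × sin 65° = 1.32×10⁻⁴ s⁻¹
Pressure gradient: |∂P/∂n| = 300 Pa / 130000 m = 2.31×10⁻³ Pa/m
Geostrophic speed: V_g = |∂P/∂n|/(fρ) = 2.31×10⁻³/(1.32×10⁻⁴ × 1.14) = 15.3 m/s
Around a low, centrifugal force acts outward with Coriolis, so pressure-gradient force balances both:
(1/ρ)|∂P/∂n| = fV + V²/R  →  V² + fR·V − fR·V_g = 0
With fR = 1.32×10⁻⁴ × 733×10³ m = 96.9 m/s:
V = [−fR + √((fR)² + 4 fR V_g)]/2 = [−96.9 + √(96.9² + 4×96.9×15.3)]/2 = 13.5 m/s
Subgeostrophic (V < V_g = 15.3 m/s), as expected around a low.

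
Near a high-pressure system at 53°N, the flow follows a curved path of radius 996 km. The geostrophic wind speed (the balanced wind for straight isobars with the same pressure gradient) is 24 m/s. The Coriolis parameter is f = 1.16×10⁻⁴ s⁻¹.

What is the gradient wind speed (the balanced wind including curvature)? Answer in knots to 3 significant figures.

66.1 knots

Around a high, pressure-gradient force acts outward with centrifugal, so Coriolis balances both:
fV = (1/ρ)|∂P/∂n| + V²/R  →  V² − fR·V + fR·V_g = 0
With fR = 1.16×10⁻⁴ × 996×10³ m = 116 m/s:
V = [fR − √((fR)² − 4 fR V_g)]/2 = [116 − √(116² − 4×116×24)]/2 = 34 m/s
Supergeostrophic (V > V_g = 24 m/s), as expected around a high.
Converting: 34 m/s × 1.944 = 66.1 knots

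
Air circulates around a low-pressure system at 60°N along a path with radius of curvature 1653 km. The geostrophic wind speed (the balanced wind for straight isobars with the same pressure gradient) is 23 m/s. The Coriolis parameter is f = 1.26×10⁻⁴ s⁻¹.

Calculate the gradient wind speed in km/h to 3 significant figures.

75.2 km/h

Around a low, centrifugal force acts outward with Coriolis, so pressure-gradient force balances both:
(1/ρ)|∂P/∂n| = fV + V²/R  →  V² + fR·V − fR·V_g = 0
With fR = 1.26×10⁻⁴ × 1653×10³ m = 208 m/s:
V = [−fR + √((fR)² + 4 fR V_g)]/2 = [−208 + √(208² + 4×208×23)]/2 = 20.9 m/s
Subgeostrophic (V < V_g = 23 m/s), as expected around a low.
Converting: 20.9 m/s × 3.6 = 75.2 km/h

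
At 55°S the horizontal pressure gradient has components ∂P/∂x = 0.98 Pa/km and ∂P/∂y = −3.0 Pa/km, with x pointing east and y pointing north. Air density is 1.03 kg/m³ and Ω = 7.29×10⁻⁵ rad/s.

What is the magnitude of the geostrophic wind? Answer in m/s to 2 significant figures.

Coriolis parameter at 55°S:
f = 2Ω sin φ = 2 × 7.29×10⁻⁵ × sin 55° = 1.19×10⁻⁴ s⁻¹
In the Southern Hemisphere f is negative: f = −1.19×10⁻⁴ s⁻¹.
Component geostrophic relations (x east, y north):
u_g = −(1/(fρ)) ∂P/∂y,  v_g = (1/(fρ)) ∂P/∂x
u_g = −(−3.0×10⁻³)/(−1.19×10⁻⁴ × 1.03) = −24.4 m/s;  v_g = (0.98×10⁻³)/(−1.19×10⁻⁴ × 1.03) = −7.97 m/s
|V_g| = √(u_g² + v_g²) = 25.7 m/s

26 m/s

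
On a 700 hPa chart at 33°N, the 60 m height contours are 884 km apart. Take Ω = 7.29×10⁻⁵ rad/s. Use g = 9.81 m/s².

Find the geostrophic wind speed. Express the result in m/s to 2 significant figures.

Coriolis parameter at 33°N:
f = 2Ω sin φ = 2 × 7.29×10⁻⁵ × sin 33° = 7.94×10⁻⁵ s⁻¹
Height gradient: |∂Z/∂n| = 60 m / 884000 m = 6.79×10⁻⁵
On a pressure surface, geostrophic balance gives V_g = (g/f)|∂Z/∂n|:
V_g = 9.81 × 6.79×10⁻⁵ / 7.94×10⁻⁵ = 8.38 m/s

8.4 m/s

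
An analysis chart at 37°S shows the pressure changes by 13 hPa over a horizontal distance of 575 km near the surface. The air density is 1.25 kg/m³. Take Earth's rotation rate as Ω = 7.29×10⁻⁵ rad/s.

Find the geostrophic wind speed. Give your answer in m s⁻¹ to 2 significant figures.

Coriolis parameter at 37°S:
f = 2Ω sin φ = 2 × 7.29×10⁻⁵ × sin 37° = 8.77×10⁻⁵ s⁻¹
Pressure gradient: |∂P/∂n| = 1300 Pa / 575000 m = 2.26×10⁻³ Pa/m
Geostrophic balance (pressure-gradient force = Coriolis force):
V_g = (1/(fρ)) |∂P/∂n| = 2.26×10⁻³ / (8.77×10⁻⁵ × 1.25) = 20.6 m/s

21 m s⁻¹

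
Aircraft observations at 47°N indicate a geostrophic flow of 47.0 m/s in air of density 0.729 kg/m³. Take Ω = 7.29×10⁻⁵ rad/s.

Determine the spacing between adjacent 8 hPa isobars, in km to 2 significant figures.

Coriolis parameter at 47°N:
f = 2Ω sin φ = 2 × 7.29×10⁻⁵ × sin 47° = 1.07×10⁻⁴ s⁻¹
Geostrophic balance rearranged: |∂P/∂n| = f ρ V_g
|∂P/∂n| = 1.07×10⁻⁴ × 0.729 × 47.0 = 3.65×10⁻³ Pa/m
Isobar spacing: Δn = ΔP/|∂P/∂n| = 800 Pa / 3.65×10⁻³ Pa/m = 218967 m ≈ 220 km

220 km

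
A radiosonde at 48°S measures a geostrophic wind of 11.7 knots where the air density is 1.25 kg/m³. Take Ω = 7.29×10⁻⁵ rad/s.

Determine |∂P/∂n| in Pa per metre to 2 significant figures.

Coriolis parameter at 48°S:
f = 2Ω sin φ = 2 × 7.29×10⁻⁵ × sin 48° = 1.08×10⁻⁴ s⁻¹
Wind speed in SI: 11.7 knots = 6.02 m/s
Geostrophic balance rearranged: |∂P/∂n| = f ρ V_g
|∂P/∂n| = 1.08×10⁻⁴ × 1.25 × 6.02 = 8.15×10⁻⁴ Pa/m

8.2×10⁻⁴ Pa/m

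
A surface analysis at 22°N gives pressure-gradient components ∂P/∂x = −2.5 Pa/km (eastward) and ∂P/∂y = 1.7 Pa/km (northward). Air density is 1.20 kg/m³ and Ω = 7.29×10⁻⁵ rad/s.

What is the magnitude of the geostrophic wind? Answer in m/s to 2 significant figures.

Coriolis parameter at 22°N:
f = 2Ω sin φ = 2 × 7.29×10⁻⁵ × sin 22° = 5.46×10⁻⁵ s⁻¹
Component geostrophic relations (x east, y north):
u_g = −(1/(fρ)) ∂P/∂y,  v_g = (1/(fρ)) ∂P/∂x
u_g = −(1.7×10⁻³)/(5.46×10⁻⁵ × 1.20) = −25.9 m/s;  v_g = (−2.5×10⁻³)/(5.46×10⁻⁵ × 1.20) = −38.1 m/s
|V_g| = √(u_g² + v_g²) = 46.1 m/s

46 m/s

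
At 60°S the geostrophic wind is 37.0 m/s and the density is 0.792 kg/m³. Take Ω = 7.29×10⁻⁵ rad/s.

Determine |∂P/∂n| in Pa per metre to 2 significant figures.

Coriolis parameter at 60°S:
f = 2Ω sin φ = 2 × 7.29×10⁻⁵ × sin 60° = 1.26×10⁻⁴ s⁻¹
Geostrophic balance rearranged: |∂P/∂n| = f ρ V_g
|∂P/∂n| = 1.26×10⁻⁴ × 0.792 × 37.0 = 3.70×10⁻³ Pa/m

3.7×10⁻³ Pa/m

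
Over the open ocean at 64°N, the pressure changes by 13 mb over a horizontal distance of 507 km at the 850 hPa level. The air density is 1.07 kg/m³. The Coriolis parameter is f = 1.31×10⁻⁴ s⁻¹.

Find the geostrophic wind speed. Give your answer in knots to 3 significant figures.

Pressure gradient: |∂P/∂n| = 1300 Pa / 507000 m = 2.56×10⁻³ Pa/m
Geostrophic balance (pressure-gradient force = Coriolis force):
V_g = (1/(fρ)) |∂P/∂n| = 2.56×10⁻³ / (1.31×10⁻⁴ × 1.07) = 18.3 m/s
Converting: 18.3 m/s × 1.944 = 35.6 knots

35.6 knots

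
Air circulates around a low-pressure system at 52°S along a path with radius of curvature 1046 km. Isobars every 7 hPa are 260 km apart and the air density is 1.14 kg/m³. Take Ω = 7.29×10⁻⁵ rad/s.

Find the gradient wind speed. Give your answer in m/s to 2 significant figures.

18 m/s

Coriolis parameter at 52°S:
f = 2Ω sin φ = 2 × 7.29×10⁻⁵ × sin 52° = 1.15×10⁻⁴ s⁻¹
Pressure gradient: |∂P/∂n| = 700 Pa / 260000 m = 2.69×10⁻³ Pa/m
Geostrophic speed: V_g = |∂P/∂n|/(fρ) = 2.69×10⁻³/(1.15×10⁻⁴ × 1.14) = 20.6 m/s
Around a low, centrifugal force acts outward with Coriolis, so pressure-gradient force balances both:
(1/ρ)|∂P/∂n| = fV + V²/R  →  V² + fR·V − fR·V_g = 0
With fR = 1.15×10⁻⁴ × 1046×10³ m = 120 m/s:
V = [−fR + √((fR)² + 4 fR V_g)]/2 = [−120 + √(120² + 4×120×20.6)]/2 = 17.9 m/s
Subgeostrophic (V < V_g = 20.6 m/s), as expected around a low.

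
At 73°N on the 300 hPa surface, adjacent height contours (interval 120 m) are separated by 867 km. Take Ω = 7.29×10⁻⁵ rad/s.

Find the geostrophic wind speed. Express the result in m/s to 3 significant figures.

9.74 m/s

Coriolis parameter at 73°N:
f = 2Ω sin φ = 2 × 7.29×10⁻⁵ × sin 73° = 1.39×10⁻⁴ s⁻¹
Height gradient: |∂Z/∂n| = 120 m / 867000 m = 1.38×10⁻⁴
On a pressure surface, geostrophic balance gives V_g = (g/f)|∂Z/∂n|:
V_g = 9.81 × 1.38×10⁻⁴ / 1.39×10⁻⁴ = 9.74 m/s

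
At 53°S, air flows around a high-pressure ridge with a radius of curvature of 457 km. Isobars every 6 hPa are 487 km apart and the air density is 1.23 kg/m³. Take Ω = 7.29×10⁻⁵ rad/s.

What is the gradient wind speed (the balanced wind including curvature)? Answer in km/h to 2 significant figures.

39 km/h

Coriolis parameter at 53°S:
f = 2Ω sin φ = 2 × 7.29×10⁻⁵ × sin 53° = 1.16×10⁻⁴ s⁻¹
Pressure gradient: |∂P/∂n| = 600 Pa / 487000 m = 1.23×10⁻³ Pa/m
Geostrophic speed: V_g = |∂P/∂n|/(fρ) = 1.23×10⁻³/(1.16×10⁻⁴ × 1.23) = 8.60 m/s
Around a high, pressure-gradient force acts outward with centrifugal, so Coriolis balances both:
fV = (1/ρ)|∂P/∂n| + V²/R  →  V² − fR·V + fR·V_g = 0
With fR = 1.16×10⁻⁴ × 457×10³ m = 53.2 m/s:
V = [fR − √((fR)² − 4 fR V_g)]/2 = [53.2 − √(53.2² − 4×53.2×8.6)]/2 = 10.8 m/s
Supergeostrophic (V > V_g = 8.6 m/s), as expected around a high.
Converting: 10.8 m/s × 3.6 = 39 km/h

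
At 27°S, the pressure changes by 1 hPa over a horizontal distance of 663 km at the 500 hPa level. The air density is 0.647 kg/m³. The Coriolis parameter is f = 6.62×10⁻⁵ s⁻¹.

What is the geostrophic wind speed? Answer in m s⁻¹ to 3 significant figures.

Pressure gradient: |∂P/∂n| = 100 Pa / 663000 m = 1.51×10⁻⁴ Pa/m
Geostrophic balance (pressure-gradient force = Coriolis force):
V_g = (1/(fρ)) |∂P/∂n| = 1.51×10⁻⁴ / (6.62×10⁻⁵ × 0.647) = 3.52 m/s

3.52 m s⁻¹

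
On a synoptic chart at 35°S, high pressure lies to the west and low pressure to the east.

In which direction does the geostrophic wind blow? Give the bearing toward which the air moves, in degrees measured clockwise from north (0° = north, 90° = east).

000°

The pressure-gradient force points toward the east (bearing 090°).
Geostrophic balance: in the Southern Hemisphere the Coriolis force deflects motion to the left, so the geostrophic wind blows 90° to the left of the pressure-gradient force (low pressure on the right).
Rotating 090° by 90° counterclockwise gives 000° — the wind blows toward the north.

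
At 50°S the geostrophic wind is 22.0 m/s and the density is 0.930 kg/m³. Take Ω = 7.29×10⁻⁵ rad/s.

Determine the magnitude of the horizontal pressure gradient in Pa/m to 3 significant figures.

2.29×10⁻³ Pa/m

Coriolis parameter at 50°S:
f = 2Ω sin φ = 2 × 7.29×10⁻⁵ × sin 50° = 1.12×10⁻⁴ s⁻¹
Geostrophic balance rearranged: |∂P/∂n| = f ρ V_g
|∂P/∂n| = 1.12×10⁻⁴ × 0.930 × 22.0 = 2.29×10⁻³ Pa/m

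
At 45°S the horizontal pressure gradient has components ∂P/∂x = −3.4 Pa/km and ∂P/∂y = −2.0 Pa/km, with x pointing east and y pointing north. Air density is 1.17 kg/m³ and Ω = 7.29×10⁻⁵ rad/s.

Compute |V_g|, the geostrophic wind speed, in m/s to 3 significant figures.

32.7 m/s

Coriolis parameter at 45°S:
f = 2Ω sin φ = 2 × 7.29×10⁻⁵ × sin 45° = 1.03×10⁻⁴ s⁻¹
In the Southern Hemisphere f is negative: f = −1.03×10⁻⁴ s⁻¹.
Component geostrophic relations (x east, y north):
u_g = −(1/(fρ)) ∂P/∂y,  v_g = (1/(fρ)) ∂P/∂x
u_g = −(−2.0×10⁻³)/(−1.03×10⁻⁴ × 1.17) = −16.6 m/s;  v_g = (−3.4×10⁻³)/(−1.03×10⁻⁴ × 1.17) = 28.2 m/s
|V_g| = √(u_g² + v_g²) = 32.7 m/s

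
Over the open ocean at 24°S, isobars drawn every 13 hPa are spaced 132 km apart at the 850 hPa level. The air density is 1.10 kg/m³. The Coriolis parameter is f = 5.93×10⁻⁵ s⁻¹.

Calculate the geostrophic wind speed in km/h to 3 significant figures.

544 km/h

Pressure gradient: |∂P/∂n| = 1300 Pa / 132000 m = 9.85×10⁻³ Pa/m
Geostrophic balance (pressure-gradient force = Coriolis force):
V_g = (1/(fρ)) |∂P/∂n| = 9.85×10⁻³ / (5.93×10⁻⁵ × 1.10) = 151 m/s
Converting: 151 m/s × 3.6 = 544 km/h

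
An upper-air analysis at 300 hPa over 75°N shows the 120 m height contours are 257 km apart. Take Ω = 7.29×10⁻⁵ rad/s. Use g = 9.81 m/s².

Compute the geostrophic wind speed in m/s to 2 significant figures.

Coriolis parameter at 75°N:
f = 2Ω sin φ = 2 × 7.29×10⁻⁵ × sin 75° = 1.41×10⁻⁴ s⁻¹
Height gradient: |∂Z/∂n| = 120 m / 257000 m = 4.67×10⁻⁴
On a pressure surface, geostrophic balance gives V_g = (g/f)|∂Z/∂n|:
V_g = 9.81 × 4.67×10⁻⁴ / 1.41×10⁻⁴ = 32.5 m/s

33 m/s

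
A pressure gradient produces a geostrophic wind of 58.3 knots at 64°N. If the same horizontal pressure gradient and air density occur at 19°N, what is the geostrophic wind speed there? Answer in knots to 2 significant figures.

With the same pressure gradient and density, V_g ∝ 1/f ∝ 1/sin φ.
V₂ = V₁ · sin φ₁ / sin φ₂ = 58.3 × sin 64° / sin 19°
V₂ = 58.3 × 0.8988/0.3256 = 160 knots

160 knots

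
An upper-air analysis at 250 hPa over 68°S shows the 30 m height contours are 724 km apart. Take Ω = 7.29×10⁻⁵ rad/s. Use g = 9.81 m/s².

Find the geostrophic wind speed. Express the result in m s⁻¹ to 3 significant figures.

3.01 m s⁻¹

Coriolis parameter at 68°S:
f = 2Ω sin φ = 2 × 7.29×10⁻⁵ × sin 68° = 1.35×10⁻⁴ s⁻¹
Height gradient: |∂Z/∂n| = 30 m / 724000 m = 4.14×10⁻⁵
On a pressure surface, geostrophic balance gives V_g = (g/f)|∂Z/∂n|:
V_g = 9.81 × 4.14×10⁻⁵ / 1.35×10⁻⁴ = 3.01 m/s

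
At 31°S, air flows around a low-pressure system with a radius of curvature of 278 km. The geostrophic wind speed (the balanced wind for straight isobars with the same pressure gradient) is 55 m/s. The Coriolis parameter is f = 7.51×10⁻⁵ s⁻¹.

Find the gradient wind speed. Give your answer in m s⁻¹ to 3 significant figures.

25.0 m s⁻¹

Around a low, centrifugal force acts outward with Coriolis, so pressure-gradient force balances both:
(1/ρ)|∂P/∂n| = fV + V²/R  →  V² + fR·V − fR·V_g = 0
With fR = 7.51×10⁻⁵ × 278×10³ m = 20.9 m/s:
V = [−fR + √((fR)² + 4 fR V_g)]/2 = [−20.9 + √(20.9² + 4×20.9×55)]/2 = 25 m/s
Subgeostrophic (V < V_g = 55 m/s), as expected around a low.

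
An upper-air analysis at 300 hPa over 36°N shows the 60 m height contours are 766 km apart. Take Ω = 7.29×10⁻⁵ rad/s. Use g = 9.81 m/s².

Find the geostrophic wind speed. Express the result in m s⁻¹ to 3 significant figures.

8.97 m s⁻¹

Coriolis parameter at 36°N:
f = 2Ω sin φ = 2 × 7.29×10⁻⁵ × sin 36° = 8.57×10⁻⁵ s⁻¹
Height gradient: |∂Z/∂n| = 60 m / 766000 m = 7.83×10⁻⁵
On a pressure surface, geostrophic balance gives V_g = (g/f)|∂Z/∂n|:
V_g = 9.81 × 7.83×10⁻⁵ / 8.57×10⁻⁵ = 8.97 m/s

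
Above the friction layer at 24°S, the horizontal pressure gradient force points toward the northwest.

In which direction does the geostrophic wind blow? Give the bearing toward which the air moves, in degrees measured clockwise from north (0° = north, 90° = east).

The pressure-gradient force points toward the northwest (bearing 315°).
Geostrophic balance: in the Southern Hemisphere the Coriolis force deflects motion to the left, so the geostrophic wind blows 90° to the left of the pressure-gradient force (low pressure on the right).
Rotating 315° by 90° counterclockwise gives 225° — the wind blows toward the southwest.

225°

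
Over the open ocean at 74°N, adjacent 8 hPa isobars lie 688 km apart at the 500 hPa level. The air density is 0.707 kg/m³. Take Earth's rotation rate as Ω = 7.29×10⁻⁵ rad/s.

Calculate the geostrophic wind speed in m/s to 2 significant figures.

12 m/s

Coriolis parameter at 74°N:
f = 2Ω sin φ = 2 × 7.29×10⁻⁵ × sin 74° = 1.40×10⁻⁴ s⁻¹
Pressure gradient: |∂P/∂n| = 800 Pa / 688000 m = 1.16×10⁻³ Pa/m
Geostrophic balance (pressure-gradient force = Coriolis force):
V_g = (1/(fρ)) |∂P/∂n| = 1.16×10⁻³ / (1.40×10⁻⁴ × 0.707) = 11.7 m/s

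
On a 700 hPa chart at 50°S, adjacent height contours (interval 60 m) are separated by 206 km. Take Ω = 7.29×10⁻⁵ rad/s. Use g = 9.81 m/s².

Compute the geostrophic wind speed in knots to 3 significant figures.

49.7 knots

Coriolis parameter at 50°S:
f = 2Ω sin φ = 2 × 7.29×10⁻⁵ × sin 50° = 1.12×10⁻⁴ s⁻¹
Height gradient: |∂Z/∂n| = 60 m / 206000 m = 2.91×10⁻⁴
On a pressure surface, geostrophic balance gives V_g = (g/f)|∂Z/∂n|:
V_g = 9.81 × 2.91×10⁻⁴ / 1.12×10⁻⁴ = 25.6 m/s
Converting: 25.6 m/s × 1.944 = 49.7 knots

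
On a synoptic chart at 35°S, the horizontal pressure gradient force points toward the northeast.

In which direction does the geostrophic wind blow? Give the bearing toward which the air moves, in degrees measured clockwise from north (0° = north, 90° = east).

The pressure-gradient force points toward the northeast (bearing 045°).
Geostrophic balance: in the Southern Hemisphere the Coriolis force deflects motion to the left, so the geostrophic wind blows 90° to the left of the pressure-gradient force (low pressure on the right).
Rotating 045° by 90° counterclockwise gives 315° — the wind blows toward the northwest.

315°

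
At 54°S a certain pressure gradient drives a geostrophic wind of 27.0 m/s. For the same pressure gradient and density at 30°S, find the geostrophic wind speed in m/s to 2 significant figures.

With the same pressure gradient and density, V_g ∝ 1/f ∝ 1/sin φ.
V₂ = V₁ · sin φ₁ / sin φ₂ = 27.0 × sin 54° / sin 30°
V₂ = 27.0 × 0.8090/0.5000 = 44 m/s

44 m/s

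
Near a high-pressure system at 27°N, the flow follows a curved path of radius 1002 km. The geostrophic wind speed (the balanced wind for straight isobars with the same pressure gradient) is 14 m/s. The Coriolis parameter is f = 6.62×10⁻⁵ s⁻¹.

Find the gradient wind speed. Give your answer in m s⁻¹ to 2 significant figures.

Around a high, pressure-gradient force acts outward with centrifugal, so Coriolis balances both:
fV = (1/ρ)|∂P/∂n| + V²/R  →  V² − fR·V + fR·V_g = 0
With fR = 6.62×10⁻⁵ × 1002×10³ m = 66.3 m/s:
V = [fR − √((fR)² − 4 fR V_g)]/2 = [66.3 − √(66.3² − 4×66.3×14)]/2 = 20.1 m/s
Supergeostrophic (V > V_g = 14 m/s), as expected around a high.

20 m s⁻¹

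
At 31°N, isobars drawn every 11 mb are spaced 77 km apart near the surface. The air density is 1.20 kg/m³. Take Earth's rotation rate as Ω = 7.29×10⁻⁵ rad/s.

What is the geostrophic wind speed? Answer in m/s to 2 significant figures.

Coriolis parameter at 31°N:
f = 2Ω sin φ = 2 × 7.29×10⁻⁵ × sin 31° = 7.51×10⁻⁵ s⁻¹
Pressure gradient: |∂P/∂n| = 1100 Pa / 77000 m = 1.43×10⁻² Pa/m
Geostrophic balance (pressure-gradient force = Coriolis force):
V_g = (1/(fρ)) |∂P/∂n| = 1.43×10⁻² / (7.51×10⁻⁵ × 1.20) = 159 m/s

160 m/s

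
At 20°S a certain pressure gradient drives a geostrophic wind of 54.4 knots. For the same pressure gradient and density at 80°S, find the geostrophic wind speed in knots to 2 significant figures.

With the same pressure gradient and density, V_g ∝ 1/f ∝ 1/sin φ.
V₂ = V₁ · sin φ₁ / sin φ₂ = 54.4 × sin 20° / sin 80°
V₂ = 54.4 × 0.3420/0.9848 = 19 knots

19 knots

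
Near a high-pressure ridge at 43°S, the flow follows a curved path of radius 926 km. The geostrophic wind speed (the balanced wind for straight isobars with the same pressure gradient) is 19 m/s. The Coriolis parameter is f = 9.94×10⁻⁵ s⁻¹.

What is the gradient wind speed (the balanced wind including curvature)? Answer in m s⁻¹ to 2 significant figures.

27 m s⁻¹

Around a high, pressure-gradient force acts outward with centrifugal, so Coriolis balances both:
fV = (1/ρ)|∂P/∂n| + V²/R  →  V² − fR·V + fR·V_g = 0
With fR = 9.94×10⁻⁵ × 926×10³ m = 92.0 m/s:
V = [fR − √((fR)² − 4 fR V_g)]/2 = [92.0 − √(92.0² − 4×92.0×19)]/2 = 26.8 m/s
Supergeostrophic (V > V_g = 19 m/s), as expected around a high.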